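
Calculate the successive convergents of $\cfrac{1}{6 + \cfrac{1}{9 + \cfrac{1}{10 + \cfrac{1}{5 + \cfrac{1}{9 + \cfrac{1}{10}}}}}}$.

0/1, 1/6, 9/55, 91/556, 464/2835, 4267/26071, 43134/263545

Using the convergent recurrence p_i = a_i*p_{i-1} + p_{i-2}, q_i = a_i*q_{i-1} + q_{i-2} with p_{-2}=0, p_{-1}=1, q_{-2}=1, q_{-1}=0:
  i=0: a_0=0, p_0 = 0*1 + 0 = 0, q_0 = 0*0 + 1 = 1.
  i=1: a_1=6, p_1 = 6*0 + 1 = 1, q_1 = 6*1 + 0 = 6.
  i=2: a_2=9, p_2 = 9*1 + 0 = 9, q_2 = 9*6 + 1 = 55.
  i=3: a_3=10, p_3 = 10*9 + 1 = 91, q_3 = 10*55 + 6 = 556.
  i=4: a_4=5, p_4 = 5*91 + 9 = 464, q_4 = 5*556 + 55 = 2835.
  i=5: a_5=9, p_5 = 9*464 + 91 = 4267, q_5 = 9*2835 + 556 = 26071.
  i=6: a_6=10, p_6 = 10*4267 + 464 = 43134, q_6 = 10*26071 + 2835 = 263545.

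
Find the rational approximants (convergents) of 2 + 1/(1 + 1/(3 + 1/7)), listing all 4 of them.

2/1, 3/1, 11/4, 80/29

Using the convergent recurrence p_i = a_i*p_{i-1} + p_{i-2}, q_i = a_i*q_{i-1} + q_{i-2} with p_{-2}=0, p_{-1}=1, q_{-2}=1, q_{-1}=0:
  i=0: a_0=2, p_0 = 2*1 + 0 = 2, q_0 = 2*0 + 1 = 1.
  i=1: a_1=1, p_1 = 1*2 + 1 = 3, q_1 = 1*1 + 0 = 1.
  i=2: a_2=3, p_2 = 3*3 + 2 = 11, q_2 = 3*1 + 1 = 4.
  i=3: a_3=7, p_3 = 7*11 + 3 = 80, q_3 = 7*4 + 1 = 29.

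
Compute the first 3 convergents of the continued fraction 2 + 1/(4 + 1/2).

Using the convergent recurrence p_i = a_i*p_{i-1} + p_{i-2}, q_i = a_i*q_{i-1} + q_{i-2} with p_{-2}=0, p_{-1}=1, q_{-2}=1, q_{-1}=0:
  i=0: a_0=2, p_0 = 2*1 + 0 = 2, q_0 = 2*0 + 1 = 1.
  i=1: a_1=4, p_1 = 4*2 + 1 = 9, q_1 = 4*1 + 0 = 4.
  i=2: a_2=2, p_2 = 2*9 + 2 = 20, q_2 = 2*4 + 1 = 9.

2/1, 9/4, 20/9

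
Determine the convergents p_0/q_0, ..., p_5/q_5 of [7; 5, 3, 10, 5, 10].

Using the convergent recurrence p_i = a_i*p_{i-1} + p_{i-2}, q_i = a_i*q_{i-1} + q_{i-2} with p_{-2}=0, p_{-1}=1, q_{-2}=1, q_{-1}=0:
  i=0: a_0=7, p_0 = 7*1 + 0 = 7, q_0 = 7*0 + 1 = 1.
  i=1: a_1=5, p_1 = 5*7 + 1 = 36, q_1 = 5*1 + 0 = 5.
  i=2: a_2=3, p_2 = 3*36 + 7 = 115, q_2 = 3*5 + 1 = 16.
  i=3: a_3=10, p_3 = 10*115 + 36 = 1186, q_3 = 10*16 + 5 = 165.
  i=4: a_4=5, p_4 = 5*1186 + 115 = 6045, q_4 = 5*165 + 16 = 841.
  i=5: a_5=10, p_5 = 10*6045 + 1186 = 61636, q_5 = 10*841 + 165 = 8575.

7/1, 36/5, 115/16, 1186/165, 6045/841, 61636/8575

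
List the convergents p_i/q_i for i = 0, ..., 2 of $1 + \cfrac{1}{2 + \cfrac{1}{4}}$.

1/1, 3/2, 13/9

Using the convergent recurrence p_i = a_i*p_{i-1} + p_{i-2}, q_i = a_i*q_{i-1} + q_{i-2} with p_{-2}=0, p_{-1}=1, q_{-2}=1, q_{-1}=0:
  i=0: a_0=1, p_0 = 1*1 + 0 = 1, q_0 = 1*0 + 1 = 1.
  i=1: a_1=2, p_1 = 2*1 + 1 = 3, q_1 = 2*1 + 0 = 2.
  i=2: a_2=4, p_2 = 4*3 + 1 = 13, q_2 = 4*2 + 1 = 9.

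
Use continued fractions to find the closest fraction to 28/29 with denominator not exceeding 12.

Expand x = 28/29 as a continued fraction with the Euclidean algorithm:
  28 = 0*29 + 28, so a_0 = 0.
  29 = 1*28 + 1, so a_1 = 1.
  28 = 28*1 + 0, so a_2 = 28.
so x = [0; 1, 28].
Convergents (p_i = a_i*p_{i-1} + p_{i-2}, q_i = a_i*q_{i-1} + q_{i-2} with p_{-2}=0, p_{-1}=1, q_{-2}=1, q_{-1}=0), until the denominator exceeds 12:
  i=0: a_0=0, p_0 = 0*1 + 0 = 0, q_0 = 0*0 + 1 = 1.
  i=1: a_1=1, p_1 = 1*0 + 1 = 1, q_1 = 1*1 + 0 = 1.
  i=2: a_2=28, p_2 = 28*1 + 0 = 28, q_2 = 28*1 + 1 = 29.
q_2 = 29 > 12, so the last convergent with denominator <= 12 is p_1/q_1 = 1/1.
The closest fraction with denominator <= 12 is either p_1/q_1 or the intermediate fraction (k*p_1 + p_0)/(k*q_1 + q_0) with the largest k >= 1 whose denominator stays <= 12; these approach x as k grows, and every other convergent or intermediate fraction in range is farther away.
Largest k: floor((12 - q_0)/q_1) = floor((12 - 1)/1) = 11.
That gives (11*1 + 0)/(11*1 + 1) = 11/12.
Compare the errors: |x - 1/1| = |28*1 - 1*29|/(29*1) = 1/29, and |x - 11/12| = |28*12 - 11*29|/(29*12) = 17/348.
Cross-multiplying, 1*348 = 348 < 493 = 17*29, so 1/29 is smaller: the convergent 1/1 is closer to x than 11/12.

1/1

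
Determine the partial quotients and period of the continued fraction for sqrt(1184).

Write x_i = (sqrt(1184) + m_i)/d_i with (m_0, d_0) = (0, 1). a_0 = floor(sqrt(1184)) = 34, since 34^2 = 1156 <= 1184 < 1225 = 35^2.
Iterate m_{i+1} = d_i*a_i - m_i, d_{i+1} = (1184 - m_{i+1}^2)/d_i, a_{i+1} = floor((a_0 + m_{i+1})/d_{i+1}):
  m_1 = 1*34 - 0 = 34, d_1 = (1184 - 34^2)/1 = 28/1 = 28, a_1 = floor((34 + 34)/28) = 2.
  m_2 = 28*2 - 34 = 22, d_2 = (1184 - 22^2)/28 = 700/28 = 25, a_2 = floor((34 + 22)/25) = 2.
  m_3 = 25*2 - 22 = 28, d_3 = (1184 - 28^2)/25 = 400/25 = 16, a_3 = floor((34 + 28)/16) = 3.
  m_4 = 16*3 - 28 = 20, d_4 = (1184 - 20^2)/16 = 784/16 = 49, a_4 = floor((34 + 20)/49) = 1.
  m_5 = 49*1 - 20 = 29, d_5 = (1184 - 29^2)/49 = 343/49 = 7, a_5 = floor((34 + 29)/7) = 9.
  m_6 = 7*9 - 29 = 34, d_6 = (1184 - 34^2)/7 = 28/7 = 4, a_6 = floor((34 + 34)/4) = 17.
  m_7 = 4*17 - 34 = 34, d_7 = (1184 - 34^2)/4 = 28/4 = 7, a_7 = floor((34 + 34)/7) = 9.
  m_8 = 7*9 - 34 = 29, d_8 = (1184 - 29^2)/7 = 343/7 = 49, a_8 = floor((34 + 29)/49) = 1.
  m_9 = 49*1 - 29 = 20, d_9 = (1184 - 20^2)/49 = 784/49 = 16, a_9 = floor((34 + 20)/16) = 3.
  m_10 = 16*3 - 20 = 28, d_10 = (1184 - 28^2)/16 = 400/16 = 25, a_10 = floor((34 + 28)/25) = 2.
  m_11 = 25*2 - 28 = 22, d_11 = (1184 - 22^2)/25 = 700/25 = 28, a_11 = floor((34 + 22)/28) = 2.
  m_12 = 28*2 - 22 = 34, d_12 = (1184 - 34^2)/28 = 28/28 = 1, a_12 = floor((34 + 34)/1) = 68.
  m_13 = 1*68 - 34 = 34, d_13 = (1184 - 34^2)/1 = 28/1 = 28: (m_13, d_13) = (m_1, d_1) = (34, 28), so from here the quotients repeat a_1, ..., a_12; the period length is 12.
Hence the expansion of sqrt(1184) is a_0 = 34 followed by the repeating block 2, 2, 3, 1, 9, 17, 9, 1, 3, 2, 2, 68 (period 12).

[34; (2, 2, 3, 1, 9, 17, 9, 1, 3, 2, 2, 68)]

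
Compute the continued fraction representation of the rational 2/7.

Run the Euclidean algorithm on 2 and 7; the successive quotients are the partial quotients a_0, a_1, ... (each step inverts the fractional part left over by the previous one):
  2 = 0*7 + 2, so a_0 = 0.
  7 = 3*2 + 1, so a_1 = 3.
  2 = 2*1 + 0, so a_2 = 2.
The remainder reaches 0 after 3 divisions, so the expansion has 3 partial quotients, read off in order.

[0; 3, 2]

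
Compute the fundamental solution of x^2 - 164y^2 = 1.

First expand sqrt(164) as a continued fraction. With x_i = (sqrt(164) + m_i)/d_i and (m_0, d_0) = (0, 1): a_0 = floor(sqrt(164)) = 12, since 12^2 = 144 <= 164 < 169 = 13^2.
Iterate m_{i+1} = d_i*a_i - m_i, d_{i+1} = (164 - m_{i+1}^2)/d_i, a_{i+1} = floor((a_0 + m_{i+1})/d_{i+1}):
  m_1 = 1*12 - 0 = 12, d_1 = (164 - 12^2)/1 = 20/1 = 20, a_1 = floor((12 + 12)/20) = 1.
  m_2 = 20*1 - 12 = 8, d_2 = (164 - 8^2)/20 = 100/20 = 5, a_2 = floor((12 + 8)/5) = 4.
  m_3 = 5*4 - 8 = 12, d_3 = (164 - 12^2)/5 = 20/5 = 4, a_3 = floor((12 + 12)/4) = 6.
  m_4 = 4*6 - 12 = 12, d_4 = (164 - 12^2)/4 = 20/4 = 5, a_4 = floor((12 + 12)/5) = 4.
  m_5 = 5*4 - 12 = 8, d_5 = (164 - 8^2)/5 = 100/5 = 20, a_5 = floor((12 + 8)/20) = 1.
  m_6 = 20*1 - 8 = 12, d_6 = (164 - 12^2)/20 = 20/20 = 1, a_6 = floor((12 + 12)/1) = 24.
  m_7 = 1*24 - 12 = 12, d_7 = (164 - 12^2)/1 = 20/1 = 20: (m_7, d_7) = (m_1, d_1) = (12, 20), so from here the quotients repeat a_1, ..., a_6; the period length is 6.
So sqrt(164) = [12; (1, 4, 6, 4, 1, 24)] with period length k = 6.
k is even, so the fundamental solution of x^2 - 164y^2 = 1 is (p_{k-1}, q_{k-1}) = (p_5, q_5); compute convergents through index 5.
Convergents (p_i = a_i*p_{i-1} + p_{i-2}, q_i = a_i*q_{i-1} + q_{i-2} with p_{-2}=0, p_{-1}=1, q_{-2}=1, q_{-1}=0):
  i=0: a_0=12, p_0 = 12*1 + 0 = 12, q_0 = 12*0 + 1 = 1.
  i=1: a_1=1, p_1 = 1*12 + 1 = 13, q_1 = 1*1 + 0 = 1.
  i=2: a_2=4, p_2 = 4*13 + 12 = 64, q_2 = 4*1 + 1 = 5.
  i=3: a_3=6, p_3 = 6*64 + 13 = 397, q_3 = 6*5 + 1 = 31.
  i=4: a_4=4, p_4 = 4*397 + 64 = 1652, q_4 = 4*31 + 5 = 129.
  i=5: a_5=1, p_5 = 1*1652 + 397 = 2049, q_5 = 1*129 + 31 = 160.
Check: 2049^2 - 164*160^2 = 4198401 - 4198400 = 1, so (x, y) = (2049, 160) solves the equation, and by the theorem it is the least positive solution.

(x, y) = (2049, 160)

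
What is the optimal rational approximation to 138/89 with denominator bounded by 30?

Expand x = 138/89 as a continued fraction with the Euclidean algorithm:
  138 = 1*89 + 49, so a_0 = 1.
  89 = 1*49 + 40, so a_1 = 1.
  49 = 1*40 + 9, so a_2 = 1.
  40 = 4*9 + 4, so a_3 = 4.
  9 = 2*4 + 1, so a_4 = 2.
  4 = 4*1 + 0, so a_5 = 4.
so x = [1; 1, 1, 4, 2, 4].
Convergents (p_i = a_i*p_{i-1} + p_{i-2}, q_i = a_i*q_{i-1} + q_{i-2} with p_{-2}=0, p_{-1}=1, q_{-2}=1, q_{-1}=0), until the denominator exceeds 30:
  i=0: a_0=1, p_0 = 1*1 + 0 = 1, q_0 = 1*0 + 1 = 1.
  i=1: a_1=1, p_1 = 1*1 + 1 = 2, q_1 = 1*1 + 0 = 1.
  i=2: a_2=1, p_2 = 1*2 + 1 = 3, q_2 = 1*1 + 1 = 2.
  i=3: a_3=4, p_3 = 4*3 + 2 = 14, q_3 = 4*2 + 1 = 9.
  i=4: a_4=2, p_4 = 2*14 + 3 = 31, q_4 = 2*9 + 2 = 20.
  i=5: a_5=4, p_5 = 4*31 + 14 = 138, q_5 = 4*20 + 9 = 89.
q_5 = 89 > 30, so the last convergent with denominator <= 30 is p_4/q_4 = 31/20.
The closest fraction with denominator <= 30 is either p_4/q_4 or the intermediate fraction (k*p_4 + p_3)/(k*q_4 + q_3) with the largest k >= 1 whose denominator stays <= 30; these approach x as k grows, and every other convergent or intermediate fraction in range is farther away.
Largest k: floor((30 - q_3)/q_4) = floor((30 - 9)/20) = 1.
That gives (1*31 + 14)/(1*20 + 9) = 45/29.
Compare the errors: |x - 31/20| = |138*20 - 31*89|/(89*20) = 1/1780, and |x - 45/29| = |138*29 - 45*89|/(89*29) = 3/2581.
Cross-multiplying, 1*2581 = 2581 < 5340 = 3*1780, so 1/1780 is smaller: the convergent 31/20 is closer to x than 45/29.

31/20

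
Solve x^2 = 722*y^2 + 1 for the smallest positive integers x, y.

(x, y) = (22619537, 841812)

First expand sqrt(722) as a continued fraction. With x_i = (sqrt(722) + m_i)/d_i and (m_0, d_0) = (0, 1): a_0 = floor(sqrt(722)) = 26, since 26^2 = 676 <= 722 < 729 = 27^2.
Iterate m_{i+1} = d_i*a_i - m_i, d_{i+1} = (722 - m_{i+1}^2)/d_i, a_{i+1} = floor((a_0 + m_{i+1})/d_{i+1}):
  m_1 = 1*26 - 0 = 26, d_1 = (722 - 26^2)/1 = 46/1 = 46, a_1 = floor((26 + 26)/46) = 1.
  m_2 = 46*1 - 26 = 20, d_2 = (722 - 20^2)/46 = 322/46 = 7, a_2 = floor((26 + 20)/7) = 6.
  m_3 = 7*6 - 20 = 22, d_3 = (722 - 22^2)/7 = 238/7 = 34, a_3 = floor((26 + 22)/34) = 1.
  m_4 = 34*1 - 22 = 12, d_4 = (722 - 12^2)/34 = 578/34 = 17, a_4 = floor((26 + 12)/17) = 2.
  m_5 = 17*2 - 12 = 22, d_5 = (722 - 22^2)/17 = 238/17 = 14, a_5 = floor((26 + 22)/14) = 3.
  m_6 = 14*3 - 22 = 20, d_6 = (722 - 20^2)/14 = 322/14 = 23, a_6 = floor((26 + 20)/23) = 2.
  m_7 = 23*2 - 20 = 26, d_7 = (722 - 26^2)/23 = 46/23 = 2, a_7 = floor((26 + 26)/2) = 26.
  m_8 = 2*26 - 26 = 26, d_8 = (722 - 26^2)/2 = 46/2 = 23, a_8 = floor((26 + 26)/23) = 2.
  m_9 = 23*2 - 26 = 20, d_9 = (722 - 20^2)/23 = 322/23 = 14, a_9 = floor((26 + 20)/14) = 3.
  m_10 = 14*3 - 20 = 22, d_10 = (722 - 22^2)/14 = 238/14 = 17, a_10 = floor((26 + 22)/17) = 2.
  m_11 = 17*2 - 22 = 12, d_11 = (722 - 12^2)/17 = 578/17 = 34, a_11 = floor((26 + 12)/34) = 1.
  m_12 = 34*1 - 12 = 22, d_12 = (722 - 22^2)/34 = 238/34 = 7, a_12 = floor((26 + 22)/7) = 6.
  m_13 = 7*6 - 22 = 20, d_13 = (722 - 20^2)/7 = 322/7 = 46, a_13 = floor((26 + 20)/46) = 1.
  m_14 = 46*1 - 20 = 26, d_14 = (722 - 26^2)/46 = 46/46 = 1, a_14 = floor((26 + 26)/1) = 52.
  m_15 = 1*52 - 26 = 26, d_15 = (722 - 26^2)/1 = 46/1 = 46: (m_15, d_15) = (m_1, d_1) = (26, 46), so from here the quotients repeat a_1, ..., a_14; the period length is 14.
So sqrt(722) = [26; (1, 6, 1, 2, 3, 2, 26, 2, 3, 2, 1, 6, 1, 52)] with period length k = 14.
k is even, so the fundamental solution of x^2 - 722y^2 = 1 is (p_{k-1}, q_{k-1}) = (p_13, q_13); compute convergents through index 13.
Convergents (p_i = a_i*p_{i-1} + p_{i-2}, q_i = a_i*q_{i-1} + q_{i-2} with p_{-2}=0, p_{-1}=1, q_{-2}=1, q_{-1}=0):
  i=0: a_0=26, p_0 = 26*1 + 0 = 26, q_0 = 26*0 + 1 = 1.
  i=1: a_1=1, p_1 = 1*26 + 1 = 27, q_1 = 1*1 + 0 = 1.
  i=2: a_2=6, p_2 = 6*27 + 26 = 188, q_2 = 6*1 + 1 = 7.
  i=3: a_3=1, p_3 = 1*188 + 27 = 215, q_3 = 1*7 + 1 = 8.
  i=4: a_4=2, p_4 = 2*215 + 188 = 618, q_4 = 2*8 + 7 = 23.
  i=5: a_5=3, p_5 = 3*618 + 215 = 2069, q_5 = 3*23 + 8 = 77.
  i=6: a_6=2, p_6 = 2*2069 + 618 = 4756, q_6 = 2*77 + 23 = 177.
  i=7: a_7=26, p_7 = 26*4756 + 2069 = 125725, q_7 = 26*177 + 77 = 4679.
  i=8: a_8=2, p_8 = 2*125725 + 4756 = 256206, q_8 = 2*4679 + 177 = 9535.
  i=9: a_9=3, p_9 = 3*256206 + 125725 = 894343, q_9 = 3*9535 + 4679 = 33284.
  i=10: a_10=2, p_10 = 2*894343 + 256206 = 2044892, q_10 = 2*33284 + 9535 = 76103.
  i=11: a_11=1, p_11 = 1*2044892 + 894343 = 2939235, q_11 = 1*76103 + 33284 = 109387.
  i=12: a_12=6, p_12 = 6*2939235 + 2044892 = 19680302, q_12 = 6*109387 + 76103 = 732425.
  i=13: a_13=1, p_13 = 1*19680302 + 2939235 = 22619537, q_13 = 1*732425 + 109387 = 841812.
Check: 22619537^2 - 722*841812^2 = 511643454094369 - 511643454094368 = 1, so (x, y) = (22619537, 841812) solves the equation, and by the theorem it is the least positive solution.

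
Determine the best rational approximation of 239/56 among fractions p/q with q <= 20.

Expand x = 239/56 as a continued fraction with the Euclidean algorithm:
  239 = 4*56 + 15, so a_0 = 4.
  56 = 3*15 + 11, so a_1 = 3.
  15 = 1*11 + 4, so a_2 = 1.
  11 = 2*4 + 3, so a_3 = 2.
  4 = 1*3 + 1, so a_4 = 1.
  3 = 3*1 + 0, so a_5 = 3.
so x = [4; 3, 1, 2, 1, 3].
Convergents (p_i = a_i*p_{i-1} + p_{i-2}, q_i = a_i*q_{i-1} + q_{i-2} with p_{-2}=0, p_{-1}=1, q_{-2}=1, q_{-1}=0), until the denominator exceeds 20:
  i=0: a_0=4, p_0 = 4*1 + 0 = 4, q_0 = 4*0 + 1 = 1.
  i=1: a_1=3, p_1 = 3*4 + 1 = 13, q_1 = 3*1 + 0 = 3.
  i=2: a_2=1, p_2 = 1*13 + 4 = 17, q_2 = 1*3 + 1 = 4.
  i=3: a_3=2, p_3 = 2*17 + 13 = 47, q_3 = 2*4 + 3 = 11.
  i=4: a_4=1, p_4 = 1*47 + 17 = 64, q_4 = 1*11 + 4 = 15.
  i=5: a_5=3, p_5 = 3*64 + 47 = 239, q_5 = 3*15 + 11 = 56.
q_5 = 56 > 20, so the last convergent with denominator <= 20 is p_4/q_4 = 64/15.
The closest fraction with denominator <= 20 is either p_4/q_4 or the intermediate fraction (k*p_4 + p_3)/(k*q_4 + q_3) with the largest k >= 1 whose denominator stays <= 20; these approach x as k grows, and every other convergent or intermediate fraction in range is farther away.
Largest k: floor((20 - q_3)/q_4) = floor((20 - 11)/15) = 0.
Since k = 0, no intermediate fraction beyond p_4/q_4 has denominator <= 20, so the convergent 64/15 is the closest (its error is |239*15 - 64*56|/(56*15) = 1/840).

64/15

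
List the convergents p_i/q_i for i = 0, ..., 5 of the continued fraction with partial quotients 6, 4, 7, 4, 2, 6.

6/1, 25/4, 181/29, 749/120, 1679/269, 10823/1734

Using the convergent recurrence p_i = a_i*p_{i-1} + p_{i-2}, q_i = a_i*q_{i-1} + q_{i-2} with p_{-2}=0, p_{-1}=1, q_{-2}=1, q_{-1}=0:
  i=0: a_0=6, p_0 = 6*1 + 0 = 6, q_0 = 6*0 + 1 = 1.
  i=1: a_1=4, p_1 = 4*6 + 1 = 25, q_1 = 4*1 + 0 = 4.
  i=2: a_2=7, p_2 = 7*25 + 6 = 181, q_2 = 7*4 + 1 = 29.
  i=3: a_3=4, p_3 = 4*181 + 25 = 749, q_3 = 4*29 + 4 = 120.
  i=4: a_4=2, p_4 = 2*749 + 181 = 1679, q_4 = 2*120 + 29 = 269.
  i=5: a_5=6, p_5 = 6*1679 + 749 = 10823, q_5 = 6*269 + 120 = 1734.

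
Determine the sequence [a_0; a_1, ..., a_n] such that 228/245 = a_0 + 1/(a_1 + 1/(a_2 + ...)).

Run the Euclidean algorithm on 228 and 245; the successive quotients are the partial quotients a_0, a_1, ... (each step inverts the fractional part left over by the previous one):
  228 = 0*245 + 228, so a_0 = 0.
  245 = 1*228 + 17, so a_1 = 1.
  228 = 13*17 + 7, so a_2 = 13.
  17 = 2*7 + 3, so a_3 = 2.
  7 = 2*3 + 1, so a_4 = 2.
  3 = 3*1 + 0, so a_5 = 3.
The remainder reaches 0 after 6 divisions, so the expansion has 6 partial quotients, read off in order.

[0; 1, 13, 2, 2, 3]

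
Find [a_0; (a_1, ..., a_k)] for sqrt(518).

Write x_i = (sqrt(518) + m_i)/d_i with (m_0, d_0) = (0, 1). a_0 = floor(sqrt(518)) = 22, since 22^2 = 484 <= 518 < 529 = 23^2.
Iterate m_{i+1} = d_i*a_i - m_i, d_{i+1} = (518 - m_{i+1}^2)/d_i, a_{i+1} = floor((a_0 + m_{i+1})/d_{i+1}):
  m_1 = 1*22 - 0 = 22, d_1 = (518 - 22^2)/1 = 34/1 = 34, a_1 = floor((22 + 22)/34) = 1.
  m_2 = 34*1 - 22 = 12, d_2 = (518 - 12^2)/34 = 374/34 = 11, a_2 = floor((22 + 12)/11) = 3.
  m_3 = 11*3 - 12 = 21, d_3 = (518 - 21^2)/11 = 77/11 = 7, a_3 = floor((22 + 21)/7) = 6.
  m_4 = 7*6 - 21 = 21, d_4 = (518 - 21^2)/7 = 77/7 = 11, a_4 = floor((22 + 21)/11) = 3.
  m_5 = 11*3 - 21 = 12, d_5 = (518 - 12^2)/11 = 374/11 = 34, a_5 = floor((22 + 12)/34) = 1.
  m_6 = 34*1 - 12 = 22, d_6 = (518 - 22^2)/34 = 34/34 = 1, a_6 = floor((22 + 22)/1) = 44.
  m_7 = 1*44 - 22 = 22, d_7 = (518 - 22^2)/1 = 34/1 = 34: (m_7, d_7) = (m_1, d_1) = (22, 34), so from here the quotients repeat a_1, ..., a_6; the period length is 6.
Hence the expansion of sqrt(518) is a_0 = 22 followed by the repeating block 1, 3, 6, 3, 1, 44 (period 6).

[22; (1, 3, 6, 3, 1, 44)]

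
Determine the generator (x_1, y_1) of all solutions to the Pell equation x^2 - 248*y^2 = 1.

(x, y) = (63, 4)

First expand sqrt(248) as a continued fraction. With x_i = (sqrt(248) + m_i)/d_i and (m_0, d_0) = (0, 1): a_0 = floor(sqrt(248)) = 15, since 15^2 = 225 <= 248 < 256 = 16^2.
Iterate m_{i+1} = d_i*a_i - m_i, d_{i+1} = (248 - m_{i+1}^2)/d_i, a_{i+1} = floor((a_0 + m_{i+1})/d_{i+1}):
  m_1 = 1*15 - 0 = 15, d_1 = (248 - 15^2)/1 = 23/1 = 23, a_1 = floor((15 + 15)/23) = 1.
  m_2 = 23*1 - 15 = 8, d_2 = (248 - 8^2)/23 = 184/23 = 8, a_2 = floor((15 + 8)/8) = 2.
  m_3 = 8*2 - 8 = 8, d_3 = (248 - 8^2)/8 = 184/8 = 23, a_3 = floor((15 + 8)/23) = 1.
  m_4 = 23*1 - 8 = 15, d_4 = (248 - 15^2)/23 = 23/23 = 1, a_4 = floor((15 + 15)/1) = 30.
  m_5 = 1*30 - 15 = 15, d_5 = (248 - 15^2)/1 = 23/1 = 23: (m_5, d_5) = (m_1, d_1) = (15, 23), so from here the quotients repeat a_1, ..., a_4; the period length is 4.
So sqrt(248) = [15; (1, 2, 1, 30)] with period length k = 4.
k is even, so the fundamental solution of x^2 - 248y^2 = 1 is (p_{k-1}, q_{k-1}) = (p_3, q_3); compute convergents through index 3.
Convergents (p_i = a_i*p_{i-1} + p_{i-2}, q_i = a_i*q_{i-1} + q_{i-2} with p_{-2}=0, p_{-1}=1, q_{-2}=1, q_{-1}=0):
  i=0: a_0=15, p_0 = 15*1 + 0 = 15, q_0 = 15*0 + 1 = 1.
  i=1: a_1=1, p_1 = 1*15 + 1 = 16, q_1 = 1*1 + 0 = 1.
  i=2: a_2=2, p_2 = 2*16 + 15 = 47, q_2 = 2*1 + 1 = 3.
  i=3: a_3=1, p_3 = 1*47 + 16 = 63, q_3 = 1*3 + 1 = 4.
Check: 63^2 - 248*4^2 = 3969 - 3968 = 1, so (x, y) = (63, 4) solves the equation, and by the theorem it is the least positive solution.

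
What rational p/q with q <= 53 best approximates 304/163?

69/37

Expand x = 304/163 as a continued fraction with the Euclidean algorithm:
  304 = 1*163 + 141, so a_0 = 1.
  163 = 1*141 + 22, so a_1 = 1.
  141 = 6*22 + 9, so a_2 = 6.
  22 = 2*9 + 4, so a_3 = 2.
  9 = 2*4 + 1, so a_4 = 2.
  4 = 4*1 + 0, so a_5 = 4.
so x = [1; 1, 6, 2, 2, 4].
Convergents (p_i = a_i*p_{i-1} + p_{i-2}, q_i = a_i*q_{i-1} + q_{i-2} with p_{-2}=0, p_{-1}=1, q_{-2}=1, q_{-1}=0), until the denominator exceeds 53:
  i=0: a_0=1, p_0 = 1*1 + 0 = 1, q_0 = 1*0 + 1 = 1.
  i=1: a_1=1, p_1 = 1*1 + 1 = 2, q_1 = 1*1 + 0 = 1.
  i=2: a_2=6, p_2 = 6*2 + 1 = 13, q_2 = 6*1 + 1 = 7.
  i=3: a_3=2, p_3 = 2*13 + 2 = 28, q_3 = 2*7 + 1 = 15.
  i=4: a_4=2, p_4 = 2*28 + 13 = 69, q_4 = 2*15 + 7 = 37.
  i=5: a_5=4, p_5 = 4*69 + 28 = 304, q_5 = 4*37 + 15 = 163.
q_5 = 163 > 53, so the last convergent with denominator <= 53 is p_4/q_4 = 69/37.
The closest fraction with denominator <= 53 is either p_4/q_4 or the intermediate fraction (k*p_4 + p_3)/(k*q_4 + q_3) with the largest k >= 1 whose denominator stays <= 53; these approach x as k grows, and every other convergent or intermediate fraction in range is farther away.
Largest k: floor((53 - q_3)/q_4) = floor((53 - 15)/37) = 1.
That gives (1*69 + 28)/(1*37 + 15) = 97/52.
Compare the errors: |x - 69/37| = |304*37 - 69*163|/(163*37) = 1/6031, and |x - 97/52| = |304*52 - 97*163|/(163*52) = 3/8476.
Cross-multiplying, 1*8476 = 8476 < 18093 = 3*6031, so 1/6031 is smaller: the convergent 69/37 is closer to x than 97/52.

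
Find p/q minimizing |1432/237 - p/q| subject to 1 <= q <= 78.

Expand x = 1432/237 as a continued fraction with the Euclidean algorithm:
  1432 = 6*237 + 10, so a_0 = 6.
  237 = 23*10 + 7, so a_1 = 23.
  10 = 1*7 + 3, so a_2 = 1.
  7 = 2*3 + 1, so a_3 = 2.
  3 = 3*1 + 0, so a_4 = 3.
so x = [6; 23, 1, 2, 3].
Convergents (p_i = a_i*p_{i-1} + p_{i-2}, q_i = a_i*q_{i-1} + q_{i-2} with p_{-2}=0, p_{-1}=1, q_{-2}=1, q_{-1}=0), until the denominator exceeds 78:
  i=0: a_0=6, p_0 = 6*1 + 0 = 6, q_0 = 6*0 + 1 = 1.
  i=1: a_1=23, p_1 = 23*6 + 1 = 139, q_1 = 23*1 + 0 = 23.
  i=2: a_2=1, p_2 = 1*139 + 6 = 145, q_2 = 1*23 + 1 = 24.
  i=3: a_3=2, p_3 = 2*145 + 139 = 429, q_3 = 2*24 + 23 = 71.
  i=4: a_4=3, p_4 = 3*429 + 145 = 1432, q_4 = 3*71 + 24 = 237.
q_4 = 237 > 78, so the last convergent with denominator <= 78 is p_3/q_3 = 429/71.
The closest fraction with denominator <= 78 is either p_3/q_3 or the intermediate fraction (k*p_3 + p_2)/(k*q_3 + q_2) with the largest k >= 1 whose denominator stays <= 78; these approach x as k grows, and every other convergent or intermediate fraction in range is farther away.
Largest k: floor((78 - q_2)/q_3) = floor((78 - 24)/71) = 0.
Since k = 0, no intermediate fraction beyond p_3/q_3 has denominator <= 78, so the convergent 429/71 is the closest (its error is |1432*71 - 429*237|/(237*71) = 1/16827).

429/71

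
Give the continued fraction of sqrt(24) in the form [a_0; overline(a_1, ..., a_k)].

Write x_i = (sqrt(24) + m_i)/d_i with (m_0, d_0) = (0, 1). a_0 = floor(sqrt(24)) = 4, since 4^2 = 16 <= 24 < 25 = 5^2.
Iterate m_{i+1} = d_i*a_i - m_i, d_{i+1} = (24 - m_{i+1}^2)/d_i, a_{i+1} = floor((a_0 + m_{i+1})/d_{i+1}):
  m_1 = 1*4 - 0 = 4, d_1 = (24 - 4^2)/1 = 8/1 = 8, a_1 = floor((4 + 4)/8) = 1.
  m_2 = 8*1 - 4 = 4, d_2 = (24 - 4^2)/8 = 8/8 = 1, a_2 = floor((4 + 4)/1) = 8.
  m_3 = 1*8 - 4 = 4, d_3 = (24 - 4^2)/1 = 8/1 = 8: (m_3, d_3) = (m_1, d_1) = (4, 8), so from here the quotients repeat a_1, a_2; the period length is 2.
Hence the expansion of sqrt(24) is a_0 = 4 followed by the repeating block 1, 8 (period 2).

[4; overline(1, 8)]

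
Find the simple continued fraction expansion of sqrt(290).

Write x_i = (sqrt(290) + m_i)/d_i with (m_0, d_0) = (0, 1). a_0 = floor(sqrt(290)) = 17, since 17^2 = 289 <= 290 < 324 = 18^2.
Iterate m_{i+1} = d_i*a_i - m_i, d_{i+1} = (290 - m_{i+1}^2)/d_i, a_{i+1} = floor((a_0 + m_{i+1})/d_{i+1}):
  m_1 = 1*17 - 0 = 17, d_1 = (290 - 17^2)/1 = 1/1 = 1, a_1 = floor((17 + 17)/1) = 34.
  m_2 = 1*34 - 17 = 17, d_2 = (290 - 17^2)/1 = 1/1 = 1: (m_2, d_2) = (m_1, d_1) = (17, 1), so from here the quotient a_1 repeats; the period length is 1.
Hence the expansion of sqrt(290) is a_0 = 17 followed by the repeating block 34 (period 1).

[17; (34)]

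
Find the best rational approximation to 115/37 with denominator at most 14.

Expand x = 115/37 as a continued fraction with the Euclidean algorithm:
  115 = 3*37 + 4, so a_0 = 3.
  37 = 9*4 + 1, so a_1 = 9.
  4 = 4*1 + 0, so a_2 = 4.
so x = [3; 9, 4].
Convergents (p_i = a_i*p_{i-1} + p_{i-2}, q_i = a_i*q_{i-1} + q_{i-2} with p_{-2}=0, p_{-1}=1, q_{-2}=1, q_{-1}=0), until the denominator exceeds 14:
  i=0: a_0=3, p_0 = 3*1 + 0 = 3, q_0 = 3*0 + 1 = 1.
  i=1: a_1=9, p_1 = 9*3 + 1 = 28, q_1 = 9*1 + 0 = 9.
  i=2: a_2=4, p_2 = 4*28 + 3 = 115, q_2 = 4*9 + 1 = 37.
q_2 = 37 > 14, so the last convergent with denominator <= 14 is p_1/q_1 = 28/9.
The closest fraction with denominator <= 14 is either p_1/q_1 or the intermediate fraction (k*p_1 + p_0)/(k*q_1 + q_0) with the largest k >= 1 whose denominator stays <= 14; these approach x as k grows, and every other convergent or intermediate fraction in range is farther away.
Largest k: floor((14 - q_0)/q_1) = floor((14 - 1)/9) = 1.
That gives (1*28 + 3)/(1*9 + 1) = 31/10.
Compare the errors: |x - 28/9| = |115*9 - 28*37|/(37*9) = 1/333, and |x - 31/10| = |115*10 - 31*37|/(37*10) = 3/370.
Cross-multiplying, 1*370 = 370 < 999 = 3*333, so 1/333 is smaller: the convergent 28/9 is closer to x than 31/10.

28/9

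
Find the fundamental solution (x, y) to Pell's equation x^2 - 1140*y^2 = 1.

First expand sqrt(1140) as a continued fraction. With x_i = (sqrt(1140) + m_i)/d_i and (m_0, d_0) = (0, 1): a_0 = floor(sqrt(1140)) = 33, since 33^2 = 1089 <= 1140 < 1156 = 34^2.
Iterate m_{i+1} = d_i*a_i - m_i, d_{i+1} = (1140 - m_{i+1}^2)/d_i, a_{i+1} = floor((a_0 + m_{i+1})/d_{i+1}):
  m_1 = 1*33 - 0 = 33, d_1 = (1140 - 33^2)/1 = 51/1 = 51, a_1 = floor((33 + 33)/51) = 1.
  m_2 = 51*1 - 33 = 18, d_2 = (1140 - 18^2)/51 = 816/51 = 16, a_2 = floor((33 + 18)/16) = 3.
  m_3 = 16*3 - 18 = 30, d_3 = (1140 - 30^2)/16 = 240/16 = 15, a_3 = floor((33 + 30)/15) = 4.
  m_4 = 15*4 - 30 = 30, d_4 = (1140 - 30^2)/15 = 240/15 = 16, a_4 = floor((33 + 30)/16) = 3.
  m_5 = 16*3 - 30 = 18, d_5 = (1140 - 18^2)/16 = 816/16 = 51, a_5 = floor((33 + 18)/51) = 1.
  m_6 = 51*1 - 18 = 33, d_6 = (1140 - 33^2)/51 = 51/51 = 1, a_6 = floor((33 + 33)/1) = 66.
  m_7 = 1*66 - 33 = 33, d_7 = (1140 - 33^2)/1 = 51/1 = 51: (m_7, d_7) = (m_1, d_1) = (33, 51), so from here the quotients repeat a_1, ..., a_6; the period length is 6.
So sqrt(1140) = [33; (1, 3, 4, 3, 1, 66)] with period length k = 6.
k is even, so the fundamental solution of x^2 - 1140y^2 = 1 is (p_{k-1}, q_{k-1}) = (p_5, q_5); compute convergents through index 5.
Convergents (p_i = a_i*p_{i-1} + p_{i-2}, q_i = a_i*q_{i-1} + q_{i-2} with p_{-2}=0, p_{-1}=1, q_{-2}=1, q_{-1}=0):
  i=0: a_0=33, p_0 = 33*1 + 0 = 33, q_0 = 33*0 + 1 = 1.
  i=1: a_1=1, p_1 = 1*33 + 1 = 34, q_1 = 1*1 + 0 = 1.
  i=2: a_2=3, p_2 = 3*34 + 33 = 135, q_2 = 3*1 + 1 = 4.
  i=3: a_3=4, p_3 = 4*135 + 34 = 574, q_3 = 4*4 + 1 = 17.
  i=4: a_4=3, p_4 = 3*574 + 135 = 1857, q_4 = 3*17 + 4 = 55.
  i=5: a_5=1, p_5 = 1*1857 + 574 = 2431, q_5 = 1*55 + 17 = 72.
Check: 2431^2 - 1140*72^2 = 5909761 - 5909760 = 1, so (x, y) = (2431, 72) solves the equation, and by the theorem it is the least positive solution.

(x, y) = (2431, 72)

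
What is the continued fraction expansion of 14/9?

[1; 1, 1, 4]

Run the Euclidean algorithm on 14 and 9; the successive quotients are the partial quotients a_0, a_1, ... (each step inverts the fractional part left over by the previous one):
  14 = 1*9 + 5, so a_0 = 1.
  9 = 1*5 + 4, so a_1 = 1.
  5 = 1*4 + 1, so a_2 = 1.
  4 = 4*1 + 0, so a_3 = 4.
The remainder reaches 0 after 4 divisions, so the expansion has 4 partial quotients, read off in order.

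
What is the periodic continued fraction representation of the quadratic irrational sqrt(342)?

Write x_i = (sqrt(342) + m_i)/d_i with (m_0, d_0) = (0, 1). a_0 = floor(sqrt(342)) = 18, since 18^2 = 324 <= 342 < 361 = 19^2.
Iterate m_{i+1} = d_i*a_i - m_i, d_{i+1} = (342 - m_{i+1}^2)/d_i, a_{i+1} = floor((a_0 + m_{i+1})/d_{i+1}):
  m_1 = 1*18 - 0 = 18, d_1 = (342 - 18^2)/1 = 18/1 = 18, a_1 = floor((18 + 18)/18) = 2.
  m_2 = 18*2 - 18 = 18, d_2 = (342 - 18^2)/18 = 18/18 = 1, a_2 = floor((18 + 18)/1) = 36.
  m_3 = 1*36 - 18 = 18, d_3 = (342 - 18^2)/1 = 18/1 = 18: (m_3, d_3) = (m_1, d_1) = (18, 18), so from here the quotients repeat a_1, a_2; the period length is 2.
Hence the expansion of sqrt(342) is a_0 = 18 followed by the repeating block 2, 36 (period 2).

[18; (2, 36)]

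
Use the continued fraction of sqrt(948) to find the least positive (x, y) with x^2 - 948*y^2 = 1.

First expand sqrt(948) as a continued fraction. With x_i = (sqrt(948) + m_i)/d_i and (m_0, d_0) = (0, 1): a_0 = floor(sqrt(948)) = 30, since 30^2 = 900 <= 948 < 961 = 31^2.
Iterate m_{i+1} = d_i*a_i - m_i, d_{i+1} = (948 - m_{i+1}^2)/d_i, a_{i+1} = floor((a_0 + m_{i+1})/d_{i+1}):
  m_1 = 1*30 - 0 = 30, d_1 = (948 - 30^2)/1 = 48/1 = 48, a_1 = floor((30 + 30)/48) = 1.
  m_2 = 48*1 - 30 = 18, d_2 = (948 - 18^2)/48 = 624/48 = 13, a_2 = floor((30 + 18)/13) = 3.
  m_3 = 13*3 - 18 = 21, d_3 = (948 - 21^2)/13 = 507/13 = 39, a_3 = floor((30 + 21)/39) = 1.
  m_4 = 39*1 - 21 = 18, d_4 = (948 - 18^2)/39 = 624/39 = 16, a_4 = floor((30 + 18)/16) = 3.
  m_5 = 16*3 - 18 = 30, d_5 = (948 - 30^2)/16 = 48/16 = 3, a_5 = floor((30 + 30)/3) = 20.
  m_6 = 3*20 - 30 = 30, d_6 = (948 - 30^2)/3 = 48/3 = 16, a_6 = floor((30 + 30)/16) = 3.
  m_7 = 16*3 - 30 = 18, d_7 = (948 - 18^2)/16 = 624/16 = 39, a_7 = floor((30 + 18)/39) = 1.
  m_8 = 39*1 - 18 = 21, d_8 = (948 - 21^2)/39 = 507/39 = 13, a_8 = floor((30 + 21)/13) = 3.
  m_9 = 13*3 - 21 = 18, d_9 = (948 - 18^2)/13 = 624/13 = 48, a_9 = floor((30 + 18)/48) = 1.
  m_10 = 48*1 - 18 = 30, d_10 = (948 - 30^2)/48 = 48/48 = 1, a_10 = floor((30 + 30)/1) = 60.
  m_11 = 1*60 - 30 = 30, d_11 = (948 - 30^2)/1 = 48/1 = 48: (m_11, d_11) = (m_1, d_1) = (30, 48), so from here the quotients repeat a_1, ..., a_10; the period length is 10.
So sqrt(948) = [30; (1, 3, 1, 3, 20, 3, 1, 3, 1, 60)] with period length k = 10.
k is even, so the fundamental solution of x^2 - 948y^2 = 1 is (p_{k-1}, q_{k-1}) = (p_9, q_9); compute convergents through index 9.
Convergents (p_i = a_i*p_{i-1} + p_{i-2}, q_i = a_i*q_{i-1} + q_{i-2} with p_{-2}=0, p_{-1}=1, q_{-2}=1, q_{-1}=0):
  i=0: a_0=30, p_0 = 30*1 + 0 = 30, q_0 = 30*0 + 1 = 1.
  i=1: a_1=1, p_1 = 1*30 + 1 = 31, q_1 = 1*1 + 0 = 1.
  i=2: a_2=3, p_2 = 3*31 + 30 = 123, q_2 = 3*1 + 1 = 4.
  i=3: a_3=1, p_3 = 1*123 + 31 = 154, q_3 = 1*4 + 1 = 5.
  i=4: a_4=3, p_4 = 3*154 + 123 = 585, q_4 = 3*5 + 4 = 19.
  i=5: a_5=20, p_5 = 20*585 + 154 = 11854, q_5 = 20*19 + 5 = 385.
  i=6: a_6=3, p_6 = 3*11854 + 585 = 36147, q_6 = 3*385 + 19 = 1174.
  i=7: a_7=1, p_7 = 1*36147 + 11854 = 48001, q_7 = 1*1174 + 385 = 1559.
  i=8: a_8=3, p_8 = 3*48001 + 36147 = 180150, q_8 = 3*1559 + 1174 = 5851.
  i=9: a_9=1, p_9 = 1*180150 + 48001 = 228151, q_9 = 1*5851 + 1559 = 7410.
Check: 228151^2 - 948*7410^2 = 52052878801 - 52052878800 = 1, so (x, y) = (228151, 7410) solves the equation, and by the theorem it is the least positive solution.

(x, y) = (228151, 7410)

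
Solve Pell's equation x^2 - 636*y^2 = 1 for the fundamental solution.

First expand sqrt(636) as a continued fraction. With x_i = (sqrt(636) + m_i)/d_i and (m_0, d_0) = (0, 1): a_0 = floor(sqrt(636)) = 25, since 25^2 = 625 <= 636 < 676 = 26^2.
Iterate m_{i+1} = d_i*a_i - m_i, d_{i+1} = (636 - m_{i+1}^2)/d_i, a_{i+1} = floor((a_0 + m_{i+1})/d_{i+1}):
  m_1 = 1*25 - 0 = 25, d_1 = (636 - 25^2)/1 = 11/1 = 11, a_1 = floor((25 + 25)/11) = 4.
  m_2 = 11*4 - 25 = 19, d_2 = (636 - 19^2)/11 = 275/11 = 25, a_2 = floor((25 + 19)/25) = 1.
  m_3 = 25*1 - 19 = 6, d_3 = (636 - 6^2)/25 = 600/25 = 24, a_3 = floor((25 + 6)/24) = 1.
  m_4 = 24*1 - 6 = 18, d_4 = (636 - 18^2)/24 = 312/24 = 13, a_4 = floor((25 + 18)/13) = 3.
  m_5 = 13*3 - 18 = 21, d_5 = (636 - 21^2)/13 = 195/13 = 15, a_5 = floor((25 + 21)/15) = 3.
  m_6 = 15*3 - 21 = 24, d_6 = (636 - 24^2)/15 = 60/15 = 4, a_6 = floor((25 + 24)/4) = 12.
  m_7 = 4*12 - 24 = 24, d_7 = (636 - 24^2)/4 = 60/4 = 15, a_7 = floor((25 + 24)/15) = 3.
  m_8 = 15*3 - 24 = 21, d_8 = (636 - 21^2)/15 = 195/15 = 13, a_8 = floor((25 + 21)/13) = 3.
  m_9 = 13*3 - 21 = 18, d_9 = (636 - 18^2)/13 = 312/13 = 24, a_9 = floor((25 + 18)/24) = 1.
  m_10 = 24*1 - 18 = 6, d_10 = (636 - 6^2)/24 = 600/24 = 25, a_10 = floor((25 + 6)/25) = 1.
  m_11 = 25*1 - 6 = 19, d_11 = (636 - 19^2)/25 = 275/25 = 11, a_11 = floor((25 + 19)/11) = 4.
  m_12 = 11*4 - 19 = 25, d_12 = (636 - 25^2)/11 = 11/11 = 1, a_12 = floor((25 + 25)/1) = 50.
  m_13 = 1*50 - 25 = 25, d_13 = (636 - 25^2)/1 = 11/1 = 11: (m_13, d_13) = (m_1, d_1) = (25, 11), so from here the quotients repeat a_1, ..., a_12; the period length is 12.
So sqrt(636) = [25; (4, 1, 1, 3, 3, 12, 3, 3, 1, 1, 4, 50)] with period length k = 12.
k is even, so the fundamental solution of x^2 - 636y^2 = 1 is (p_{k-1}, q_{k-1}) = (p_11, q_11); compute convergents through index 11.
Convergents (p_i = a_i*p_{i-1} + p_{i-2}, q_i = a_i*q_{i-1} + q_{i-2} with p_{-2}=0, p_{-1}=1, q_{-2}=1, q_{-1}=0):
  i=0: a_0=25, p_0 = 25*1 + 0 = 25, q_0 = 25*0 + 1 = 1.
  i=1: a_1=4, p_1 = 4*25 + 1 = 101, q_1 = 4*1 + 0 = 4.
  i=2: a_2=1, p_2 = 1*101 + 25 = 126, q_2 = 1*4 + 1 = 5.
  i=3: a_3=1, p_3 = 1*126 + 101 = 227, q_3 = 1*5 + 4 = 9.
  i=4: a_4=3, p_4 = 3*227 + 126 = 807, q_4 = 3*9 + 5 = 32.
  i=5: a_5=3, p_5 = 3*807 + 227 = 2648, q_5 = 3*32 + 9 = 105.
  i=6: a_6=12, p_6 = 12*2648 + 807 = 32583, q_6 = 12*105 + 32 = 1292.
  i=7: a_7=3, p_7 = 3*32583 + 2648 = 100397, q_7 = 3*1292 + 105 = 3981.
  i=8: a_8=3, p_8 = 3*100397 + 32583 = 333774, q_8 = 3*3981 + 1292 = 13235.
  i=9: a_9=1, p_9 = 1*333774 + 100397 = 434171, q_9 = 1*13235 + 3981 = 17216.
  i=10: a_10=1, p_10 = 1*434171 + 333774 = 767945, q_10 = 1*17216 + 13235 = 30451.
  i=11: a_11=4, p_11 = 4*767945 + 434171 = 3505951, q_11 = 4*30451 + 17216 = 139020.
Check: 3505951^2 - 636*139020^2 = 12291692414401 - 12291692414400 = 1, so (x, y) = (3505951, 139020) solves the equation, and by the theorem it is the least positive solution.

(x, y) = (3505951, 139020)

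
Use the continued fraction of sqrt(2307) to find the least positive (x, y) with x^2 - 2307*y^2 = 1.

First expand sqrt(2307) as a continued fraction. With x_i = (sqrt(2307) + m_i)/d_i and (m_0, d_0) = (0, 1): a_0 = floor(sqrt(2307)) = 48, since 48^2 = 2304 <= 2307 < 2401 = 49^2.
Iterate m_{i+1} = d_i*a_i - m_i, d_{i+1} = (2307 - m_{i+1}^2)/d_i, a_{i+1} = floor((a_0 + m_{i+1})/d_{i+1}):
  m_1 = 1*48 - 0 = 48, d_1 = (2307 - 48^2)/1 = 3/1 = 3, a_1 = floor((48 + 48)/3) = 32.
  m_2 = 3*32 - 48 = 48, d_2 = (2307 - 48^2)/3 = 3/3 = 1, a_2 = floor((48 + 48)/1) = 96.
  m_3 = 1*96 - 48 = 48, d_3 = (2307 - 48^2)/1 = 3/1 = 3: (m_3, d_3) = (m_1, d_1) = (48, 3), so from here the quotients repeat a_1, a_2; the period length is 2.
So sqrt(2307) = [48; (32, 96)] with period length k = 2.
k is even, so the fundamental solution of x^2 - 2307y^2 = 1 is (p_{k-1}, q_{k-1}) = (p_1, q_1); compute convergents through index 1.
Convergents (p_i = a_i*p_{i-1} + p_{i-2}, q_i = a_i*q_{i-1} + q_{i-2} with p_{-2}=0, p_{-1}=1, q_{-2}=1, q_{-1}=0):
  i=0: a_0=48, p_0 = 48*1 + 0 = 48, q_0 = 48*0 + 1 = 1.
  i=1: a_1=32, p_1 = 32*48 + 1 = 1537, q_1 = 32*1 + 0 = 32.
Check: 1537^2 - 2307*32^2 = 2362369 - 2362368 = 1, so (x, y) = (1537, 32) solves the equation, and by the theorem it is the least positive solution.

(x, y) = (1537, 32)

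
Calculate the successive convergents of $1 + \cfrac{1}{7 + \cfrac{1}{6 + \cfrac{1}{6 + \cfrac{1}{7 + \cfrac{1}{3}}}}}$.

1/1, 8/7, 49/43, 302/265, 2163/1898, 6791/5959

Using the convergent recurrence p_i = a_i*p_{i-1} + p_{i-2}, q_i = a_i*q_{i-1} + q_{i-2} with p_{-2}=0, p_{-1}=1, q_{-2}=1, q_{-1}=0:
  i=0: a_0=1, p_0 = 1*1 + 0 = 1, q_0 = 1*0 + 1 = 1.
  i=1: a_1=7, p_1 = 7*1 + 1 = 8, q_1 = 7*1 + 0 = 7.
  i=2: a_2=6, p_2 = 6*8 + 1 = 49, q_2 = 6*7 + 1 = 43.
  i=3: a_3=6, p_3 = 6*49 + 8 = 302, q_3 = 6*43 + 7 = 265.
  i=4: a_4=7, p_4 = 7*302 + 49 = 2163, q_4 = 7*265 + 43 = 1898.
  i=5: a_5=3, p_5 = 3*2163 + 302 = 6791, q_5 = 3*1898 + 265 = 5959.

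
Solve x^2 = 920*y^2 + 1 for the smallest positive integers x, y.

(x, y) = (91, 3)

First expand sqrt(920) as a continued fraction. With x_i = (sqrt(920) + m_i)/d_i and (m_0, d_0) = (0, 1): a_0 = floor(sqrt(920)) = 30, since 30^2 = 900 <= 920 < 961 = 31^2.
Iterate m_{i+1} = d_i*a_i - m_i, d_{i+1} = (920 - m_{i+1}^2)/d_i, a_{i+1} = floor((a_0 + m_{i+1})/d_{i+1}):
  m_1 = 1*30 - 0 = 30, d_1 = (920 - 30^2)/1 = 20/1 = 20, a_1 = floor((30 + 30)/20) = 3.
  m_2 = 20*3 - 30 = 30, d_2 = (920 - 30^2)/20 = 20/20 = 1, a_2 = floor((30 + 30)/1) = 60.
  m_3 = 1*60 - 30 = 30, d_3 = (920 - 30^2)/1 = 20/1 = 20: (m_3, d_3) = (m_1, d_1) = (30, 20), so from here the quotients repeat a_1, a_2; the period length is 2.
So sqrt(920) = [30; (3, 60)] with period length k = 2.
k is even, so the fundamental solution of x^2 - 920y^2 = 1 is (p_{k-1}, q_{k-1}) = (p_1, q_1); compute convergents through index 1.
Convergents (p_i = a_i*p_{i-1} + p_{i-2}, q_i = a_i*q_{i-1} + q_{i-2} with p_{-2}=0, p_{-1}=1, q_{-2}=1, q_{-1}=0):
  i=0: a_0=30, p_0 = 30*1 + 0 = 30, q_0 = 30*0 + 1 = 1.
  i=1: a_1=3, p_1 = 3*30 + 1 = 91, q_1 = 3*1 + 0 = 3.
Check: 91^2 - 920*3^2 = 8281 - 8280 = 1, so (x, y) = (91, 3) solves the equation, and by the theorem it is the least positive solution.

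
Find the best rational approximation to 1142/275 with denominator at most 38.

54/13

Expand x = 1142/275 as a continued fraction with the Euclidean algorithm:
  1142 = 4*275 + 42, so a_0 = 4.
  275 = 6*42 + 23, so a_1 = 6.
  42 = 1*23 + 19, so a_2 = 1.
  23 = 1*19 + 4, so a_3 = 1.
  19 = 4*4 + 3, so a_4 = 4.
  4 = 1*3 + 1, so a_5 = 1.
  3 = 3*1 + 0, so a_6 = 3.
so x = [4; 6, 1, 1, 4, 1, 3].
Convergents (p_i = a_i*p_{i-1} + p_{i-2}, q_i = a_i*q_{i-1} + q_{i-2} with p_{-2}=0, p_{-1}=1, q_{-2}=1, q_{-1}=0), until the denominator exceeds 38:
  i=0: a_0=4, p_0 = 4*1 + 0 = 4, q_0 = 4*0 + 1 = 1.
  i=1: a_1=6, p_1 = 6*4 + 1 = 25, q_1 = 6*1 + 0 = 6.
  i=2: a_2=1, p_2 = 1*25 + 4 = 29, q_2 = 1*6 + 1 = 7.
  i=3: a_3=1, p_3 = 1*29 + 25 = 54, q_3 = 1*7 + 6 = 13.
  i=4: a_4=4, p_4 = 4*54 + 29 = 245, q_4 = 4*13 + 7 = 59.
q_4 = 59 > 38, so the last convergent with denominator <= 38 is p_3/q_3 = 54/13.
The closest fraction with denominator <= 38 is either p_3/q_3 or the intermediate fraction (k*p_3 + p_2)/(k*q_3 + q_2) with the largest k >= 1 whose denominator stays <= 38; these approach x as k grows, and every other convergent or intermediate fraction in range is farther away.
Largest k: floor((38 - q_2)/q_3) = floor((38 - 7)/13) = 2.
That gives (2*54 + 29)/(2*13 + 7) = 137/33.
Compare the errors: |x - 54/13| = |1142*13 - 54*275|/(275*13) = 4/3575, and |x - 137/33| = |1142*33 - 137*275|/(275*33) = 11/9075.
Cross-multiplying, 4*9075 = 36300 < 39325 = 11*3575, so 4/3575 is smaller: the convergent 54/13 is closer to x than 137/33.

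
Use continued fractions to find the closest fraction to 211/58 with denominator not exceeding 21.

Expand x = 211/58 as a continued fraction with the Euclidean algorithm:
  211 = 3*58 + 37, so a_0 = 3.
  58 = 1*37 + 21, so a_1 = 1.
  37 = 1*21 + 16, so a_2 = 1.
  21 = 1*16 + 5, so a_3 = 1.
  16 = 3*5 + 1, so a_4 = 3.
  5 = 5*1 + 0, so a_5 = 5.
so x = [3; 1, 1, 1, 3, 5].
Convergents (p_i = a_i*p_{i-1} + p_{i-2}, q_i = a_i*q_{i-1} + q_{i-2} with p_{-2}=0, p_{-1}=1, q_{-2}=1, q_{-1}=0), until the denominator exceeds 21:
  i=0: a_0=3, p_0 = 3*1 + 0 = 3, q_0 = 3*0 + 1 = 1.
  i=1: a_1=1, p_1 = 1*3 + 1 = 4, q_1 = 1*1 + 0 = 1.
  i=2: a_2=1, p_2 = 1*4 + 3 = 7, q_2 = 1*1 + 1 = 2.
  i=3: a_3=1, p_3 = 1*7 + 4 = 11, q_3 = 1*2 + 1 = 3.
  i=4: a_4=3, p_4 = 3*11 + 7 = 40, q_4 = 3*3 + 2 = 11.
  i=5: a_5=5, p_5 = 5*40 + 11 = 211, q_5 = 5*11 + 3 = 58.
q_5 = 58 > 21, so the last convergent with denominator <= 21 is p_4/q_4 = 40/11.
The closest fraction with denominator <= 21 is either p_4/q_4 or the intermediate fraction (k*p_4 + p_3)/(k*q_4 + q_3) with the largest k >= 1 whose denominator stays <= 21; these approach x as k grows, and every other convergent or intermediate fraction in range is farther away.
Largest k: floor((21 - q_3)/q_4) = floor((21 - 3)/11) = 1.
That gives (1*40 + 11)/(1*11 + 3) = 51/14.
Compare the errors: |x - 40/11| = |211*11 - 40*58|/(58*11) = 1/638, and |x - 51/14| = |211*14 - 51*58|/(58*14) = 4/812.
Cross-multiplying, 1*812 = 812 < 2552 = 4*638, so 1/638 is smaller: the convergent 40/11 is closer to x than 51/14.

40/11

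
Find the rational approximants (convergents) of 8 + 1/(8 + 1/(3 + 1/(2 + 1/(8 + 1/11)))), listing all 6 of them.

8/1, 65/8, 203/25, 471/58, 3971/489, 44152/5437

Using the convergent recurrence p_i = a_i*p_{i-1} + p_{i-2}, q_i = a_i*q_{i-1} + q_{i-2} with p_{-2}=0, p_{-1}=1, q_{-2}=1, q_{-1}=0:
  i=0: a_0=8, p_0 = 8*1 + 0 = 8, q_0 = 8*0 + 1 = 1.
  i=1: a_1=8, p_1 = 8*8 + 1 = 65, q_1 = 8*1 + 0 = 8.
  i=2: a_2=3, p_2 = 3*65 + 8 = 203, q_2 = 3*8 + 1 = 25.
  i=3: a_3=2, p_3 = 2*203 + 65 = 471, q_3 = 2*25 + 8 = 58.
  i=4: a_4=8, p_4 = 8*471 + 203 = 3971, q_4 = 8*58 + 25 = 489.
  i=5: a_5=11, p_5 = 11*3971 + 471 = 44152, q_5 = 11*489 + 58 = 5437.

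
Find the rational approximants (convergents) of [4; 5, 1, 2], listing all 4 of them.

Using the convergent recurrence p_i = a_i*p_{i-1} + p_{i-2}, q_i = a_i*q_{i-1} + q_{i-2} with p_{-2}=0, p_{-1}=1, q_{-2}=1, q_{-1}=0:
  i=0: a_0=4, p_0 = 4*1 + 0 = 4, q_0 = 4*0 + 1 = 1.
  i=1: a_1=5, p_1 = 5*4 + 1 = 21, q_1 = 5*1 + 0 = 5.
  i=2: a_2=1, p_2 = 1*21 + 4 = 25, q_2 = 1*5 + 1 = 6.
  i=3: a_3=2, p_3 = 2*25 + 21 = 71, q_3 = 2*6 + 5 = 17.

4/1, 21/5, 25/6, 71/17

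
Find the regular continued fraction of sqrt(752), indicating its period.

Write x_i = (sqrt(752) + m_i)/d_i with (m_0, d_0) = (0, 1). a_0 = floor(sqrt(752)) = 27, since 27^2 = 729 <= 752 < 784 = 28^2.
Iterate m_{i+1} = d_i*a_i - m_i, d_{i+1} = (752 - m_{i+1}^2)/d_i, a_{i+1} = floor((a_0 + m_{i+1})/d_{i+1}):
  m_1 = 1*27 - 0 = 27, d_1 = (752 - 27^2)/1 = 23/1 = 23, a_1 = floor((27 + 27)/23) = 2.
  m_2 = 23*2 - 27 = 19, d_2 = (752 - 19^2)/23 = 391/23 = 17, a_2 = floor((27 + 19)/17) = 2.
  m_3 = 17*2 - 19 = 15, d_3 = (752 - 15^2)/17 = 527/17 = 31, a_3 = floor((27 + 15)/31) = 1.
  m_4 = 31*1 - 15 = 16, d_4 = (752 - 16^2)/31 = 496/31 = 16, a_4 = floor((27 + 16)/16) = 2.
  m_5 = 16*2 - 16 = 16, d_5 = (752 - 16^2)/16 = 496/16 = 31, a_5 = floor((27 + 16)/31) = 1.
  m_6 = 31*1 - 16 = 15, d_6 = (752 - 15^2)/31 = 527/31 = 17, a_6 = floor((27 + 15)/17) = 2.
  m_7 = 17*2 - 15 = 19, d_7 = (752 - 19^2)/17 = 391/17 = 23, a_7 = floor((27 + 19)/23) = 2.
  m_8 = 23*2 - 19 = 27, d_8 = (752 - 27^2)/23 = 23/23 = 1, a_8 = floor((27 + 27)/1) = 54.
  m_9 = 1*54 - 27 = 27, d_9 = (752 - 27^2)/1 = 23/1 = 23: (m_9, d_9) = (m_1, d_1) = (27, 23), so from here the quotients repeat a_1, ..., a_8; the period length is 8.
Hence the expansion of sqrt(752) is a_0 = 27 followed by the repeating block 2, 2, 1, 2, 1, 2, 2, 54 (period 8).

[27; (2, 2, 1, 2, 1, 2, 2, 54)]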